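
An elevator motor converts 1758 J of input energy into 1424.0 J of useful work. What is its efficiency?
η = W_out/W_in = 1424.0/1758 = 0.81 = 81.0%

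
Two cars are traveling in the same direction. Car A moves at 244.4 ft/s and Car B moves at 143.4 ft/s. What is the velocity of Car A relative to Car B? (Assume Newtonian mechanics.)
v_rel = v_A - v_B = 244.4 - 143.4 = 101.0 ft/s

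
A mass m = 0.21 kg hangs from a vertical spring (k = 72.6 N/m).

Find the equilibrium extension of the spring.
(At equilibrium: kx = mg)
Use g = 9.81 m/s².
x_eq = mg/k = 0.21×9.81/72.6 = 0.02838 m = 2.838 cm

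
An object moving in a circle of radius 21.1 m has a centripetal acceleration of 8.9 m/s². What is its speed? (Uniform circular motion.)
v = √(a_c × r) = √(8.9 × 21.1) = 13.7 m/s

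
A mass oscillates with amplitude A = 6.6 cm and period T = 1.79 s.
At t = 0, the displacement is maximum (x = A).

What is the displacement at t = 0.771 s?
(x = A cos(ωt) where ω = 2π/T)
ω = 2π/T = 2π/1.79 = 3.51 rad/s
x = A cos(ωt) = 6.6×cos(3.51×0.771) = -5.985 cm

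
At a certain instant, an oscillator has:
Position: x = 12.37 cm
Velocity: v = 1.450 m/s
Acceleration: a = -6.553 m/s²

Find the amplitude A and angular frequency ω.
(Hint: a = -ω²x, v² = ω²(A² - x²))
a = −ω²x → ω = √(|a|/x) = √(6.553/0.1237) = 7.278 rad/s
v² = ω²(A² − x²) → A = √(x² + v²/ω²) = √(0.1237² + 1.45²/7.278²) = 0.2345 m = 23.45 cm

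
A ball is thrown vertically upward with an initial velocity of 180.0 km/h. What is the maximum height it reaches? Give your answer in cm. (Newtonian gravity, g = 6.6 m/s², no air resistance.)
h_max = v₀²/(2g) (with unit conversion) = 18940.0 cm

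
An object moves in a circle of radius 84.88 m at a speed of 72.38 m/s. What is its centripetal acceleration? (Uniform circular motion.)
a_c = v²/r = 72.38²/84.88 = 5238.86/84.88 = 61.72 m/s²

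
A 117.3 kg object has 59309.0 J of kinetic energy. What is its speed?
KE = ½mv² → v = √(2KE/m) = √(2×59309.0/117.3) = 31.8 m/s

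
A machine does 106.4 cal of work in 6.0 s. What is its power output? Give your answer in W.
P = W/t = 445.2 J / 6 s = 74.2 W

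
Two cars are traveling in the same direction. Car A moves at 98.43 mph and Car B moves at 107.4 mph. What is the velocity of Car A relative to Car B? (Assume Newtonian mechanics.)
v_rel = v_A - v_B = 98.43 - 107.4 = -8.97 mph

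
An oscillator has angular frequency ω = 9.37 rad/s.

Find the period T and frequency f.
T = 2π/ω = 2π/9.37 = 0.6706 s; f = ω/2π = 1.491 Hz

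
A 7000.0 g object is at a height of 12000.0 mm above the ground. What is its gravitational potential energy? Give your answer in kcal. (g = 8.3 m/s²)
PE = mgh = 7 kg × 8.3 m/s² × 12 m = 697.2 J = 0.1666 kcal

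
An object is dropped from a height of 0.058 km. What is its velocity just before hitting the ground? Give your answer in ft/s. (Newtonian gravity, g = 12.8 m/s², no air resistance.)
v = √(2gh) (with unit conversion) = 126.4 ft/s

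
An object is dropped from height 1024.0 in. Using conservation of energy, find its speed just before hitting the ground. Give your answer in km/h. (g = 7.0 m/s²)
mgh = ½mv² → v = √(2gh) = √(2×7.0×26.01) = 19.08 m/s = 68.7 km/h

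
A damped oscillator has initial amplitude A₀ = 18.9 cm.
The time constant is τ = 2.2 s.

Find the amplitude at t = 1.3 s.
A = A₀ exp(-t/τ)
A = A₀ exp(−t/τ) = 18.9×exp(−1.3/2.2) = 10.47 cm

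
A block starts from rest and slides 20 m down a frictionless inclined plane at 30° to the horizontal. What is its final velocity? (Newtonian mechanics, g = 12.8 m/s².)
a = g sin(θ) = 12.8 × sin(30°) = 6.4 m/s²
v = √(2ad) = √(2 × 6.4 × 20) = 16.0 m/s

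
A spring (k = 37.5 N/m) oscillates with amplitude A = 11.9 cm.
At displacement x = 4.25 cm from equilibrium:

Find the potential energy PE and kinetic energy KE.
E_total = ½kA² = ½×37.5×(0.119)² = 0.2655 J
PE = ½kx² = ½×37.5×(0.0425)² = 0.03387 J
KE = E_total − PE = 0.2317 J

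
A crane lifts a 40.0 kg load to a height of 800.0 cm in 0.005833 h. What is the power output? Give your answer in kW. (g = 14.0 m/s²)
W = mgh = 40×14.0×8 = 4480 J
P = W/t = 4480/21 = 213.3 W = 0.2133 kW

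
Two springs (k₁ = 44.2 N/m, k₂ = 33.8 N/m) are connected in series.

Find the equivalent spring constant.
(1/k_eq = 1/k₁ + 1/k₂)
1/k_eq = 1/44.2 + 1/33.8 = 0.05221; k_eq = 19.15 N/m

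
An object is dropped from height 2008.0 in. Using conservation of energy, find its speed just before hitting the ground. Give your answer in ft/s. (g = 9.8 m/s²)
mgh = ½mv² → v = √(2gh) = √(2×9.8×51) = 31.62 m/s = 103.7 ft/s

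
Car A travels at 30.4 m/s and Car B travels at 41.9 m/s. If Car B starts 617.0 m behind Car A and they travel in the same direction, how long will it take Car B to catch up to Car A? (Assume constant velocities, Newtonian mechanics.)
Relative speed: v_rel = 41.9 - 30.4 = 11.5 m/s
Time to catch: t = d₀/v_rel = 617.0/11.5 = 53.65 s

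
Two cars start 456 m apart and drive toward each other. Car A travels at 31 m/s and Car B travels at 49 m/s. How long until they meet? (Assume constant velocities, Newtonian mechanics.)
Combined speed: v_combined = 31 + 49 = 80 m/s
Time to meet: t = d/80 = 456/80 = 5.7 s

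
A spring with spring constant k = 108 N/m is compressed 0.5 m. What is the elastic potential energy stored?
PE = ½kx² = ½×108×0.5² = 13.5 J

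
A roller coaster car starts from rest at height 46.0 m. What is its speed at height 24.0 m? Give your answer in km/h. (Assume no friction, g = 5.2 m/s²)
mgh₁ = ½mv₂² + mgh₂ → v₂ = √(2g(h₁−h₂)) = √(2×5.2×(46−24)) = 15.13 m/s = 54.45 km/h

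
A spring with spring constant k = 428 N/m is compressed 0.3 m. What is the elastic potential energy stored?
PE = ½kx² = ½×428×0.3² = 19.26 J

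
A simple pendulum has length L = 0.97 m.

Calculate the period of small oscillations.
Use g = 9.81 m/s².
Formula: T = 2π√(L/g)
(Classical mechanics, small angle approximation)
T = 2π√(L/g) = 2π√(0.97/9.81) = 1.976 s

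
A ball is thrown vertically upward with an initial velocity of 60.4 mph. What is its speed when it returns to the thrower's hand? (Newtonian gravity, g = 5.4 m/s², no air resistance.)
By conservation of energy, the ball returns at the same speed = 60.4 mph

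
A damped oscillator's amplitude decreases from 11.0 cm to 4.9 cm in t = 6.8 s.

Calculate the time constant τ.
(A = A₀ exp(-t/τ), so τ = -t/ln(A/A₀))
A/A₀ = 4.9/11.0 = 0.4455; ln(A/A₀) = -0.8087
τ = −t/ln(A/A₀) = −6.8/-0.8087 = 8.409 s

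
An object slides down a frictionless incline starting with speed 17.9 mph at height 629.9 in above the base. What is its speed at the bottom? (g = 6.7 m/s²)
½mv₀² + mgh = ½mv² → v = √(v₀² + 2gh) = √(8.002² + 2×6.7×16) = 16.69 m/s = 37.33 mph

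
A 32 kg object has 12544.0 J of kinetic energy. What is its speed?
KE = ½mv² → v = √(2KE/m) = √(2×12544.0/32) = 28.0 m/s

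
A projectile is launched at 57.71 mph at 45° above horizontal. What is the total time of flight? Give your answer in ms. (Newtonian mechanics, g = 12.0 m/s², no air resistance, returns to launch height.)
T = 2v₀sin(θ)/g (with unit conversion) = 3040.0 ms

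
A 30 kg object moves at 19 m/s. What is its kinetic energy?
KE = ½mv² = ½×30×19² = 5415.0 J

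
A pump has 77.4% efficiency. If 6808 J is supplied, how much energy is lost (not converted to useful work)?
W_out = η × W_in = 0.774×6808 = 5269.4 J
W_lost = W_in − W_out = 6808 − 5269.4 = 1538.6 J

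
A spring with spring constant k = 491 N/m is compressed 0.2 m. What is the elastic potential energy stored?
PE = ½kx² = ½×491×0.2² = 9.82 J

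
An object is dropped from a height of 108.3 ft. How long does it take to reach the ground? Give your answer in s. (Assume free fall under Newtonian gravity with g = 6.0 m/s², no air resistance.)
t = √(2h/g) (with unit conversion) = 3.317 s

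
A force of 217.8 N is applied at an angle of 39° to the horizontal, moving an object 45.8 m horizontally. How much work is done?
W = Fd cosθ = 217.8×45.8×cos(39°) = 7752.2 J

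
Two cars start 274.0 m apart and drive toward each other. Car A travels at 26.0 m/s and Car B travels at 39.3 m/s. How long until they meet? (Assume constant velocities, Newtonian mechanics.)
Combined speed: v_combined = 26.0 + 39.3 = 65.3 m/s
Time to meet: t = d/65.3 = 274.0/65.3 = 4.2 s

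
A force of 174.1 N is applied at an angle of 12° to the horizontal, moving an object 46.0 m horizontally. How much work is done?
W = Fd cosθ = 174.1×46.0×cos(12°) = 7833.6 J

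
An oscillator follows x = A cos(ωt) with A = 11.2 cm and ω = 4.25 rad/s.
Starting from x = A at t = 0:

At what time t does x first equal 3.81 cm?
cos(ωt) = x/A = 3.81/11.2 = 0.3402
ωt = arccos(0.3402) = 1.224 rad
t = 1.224/4.25 = 0.2879 s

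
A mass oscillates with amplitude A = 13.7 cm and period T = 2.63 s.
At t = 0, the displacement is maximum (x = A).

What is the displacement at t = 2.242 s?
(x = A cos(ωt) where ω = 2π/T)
ω = 2π/T = 2π/2.63 = 2.389 rad/s
x = A cos(ωt) = 13.7×cos(2.389×2.242) = 8.224 cm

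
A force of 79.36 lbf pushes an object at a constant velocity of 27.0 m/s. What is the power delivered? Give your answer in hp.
P = Fv = 353 N × 27 m/s = 9531 W = 12.78 hp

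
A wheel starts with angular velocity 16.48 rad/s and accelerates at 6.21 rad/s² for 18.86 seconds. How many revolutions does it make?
θ = ω₀t + ½αt² = 16.48×18.86 + ½×6.21×18.86² = 1415.26 rad
Revolutions = θ/(2π) = 1415.26/(2π) = 225.25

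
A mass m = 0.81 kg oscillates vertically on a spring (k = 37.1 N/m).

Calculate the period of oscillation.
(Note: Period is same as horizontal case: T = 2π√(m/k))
T = 2π√(m/k) = 2π√(0.81/37.1) = 0.9284 s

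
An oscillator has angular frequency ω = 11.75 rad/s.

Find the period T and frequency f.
T = 2π/ω = 2π/11.75 = 0.5347 s; f = ω/2π = 1.87 Hz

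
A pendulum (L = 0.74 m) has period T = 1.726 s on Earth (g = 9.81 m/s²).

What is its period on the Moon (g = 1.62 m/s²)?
T = 2π√(L/g), so T_moon/T_earth = √(g_earth/g_moon)
T_moon = 2π√(0.74/1.62) = 4.247 s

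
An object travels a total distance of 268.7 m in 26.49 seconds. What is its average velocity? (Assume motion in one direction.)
v_avg = Δd / Δt = 268.7 / 26.49 = 10.14 m/s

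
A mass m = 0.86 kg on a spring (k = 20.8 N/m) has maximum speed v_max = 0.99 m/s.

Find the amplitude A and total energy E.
½mv²_max = ½kA² → A = v_max√(m/k) = 0.99×√(0.86/20.8) = 0.2013 m = 20.13 cm
E = ½mv²_max = ½×0.86×0.99² = 0.4214 J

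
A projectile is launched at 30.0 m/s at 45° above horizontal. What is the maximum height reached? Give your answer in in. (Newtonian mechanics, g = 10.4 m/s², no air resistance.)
H = v₀²sin²(θ)/(2g) (with unit conversion) = 851.8 in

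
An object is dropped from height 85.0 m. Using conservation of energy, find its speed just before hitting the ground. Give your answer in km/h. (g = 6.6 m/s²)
mgh = ½mv² → v = √(2gh) = √(2×6.6×85) = 33.5 m/s = 120.6 km/h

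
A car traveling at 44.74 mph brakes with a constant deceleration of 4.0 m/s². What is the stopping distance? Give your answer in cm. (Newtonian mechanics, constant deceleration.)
d = v₀² / (2a) (with unit conversion) = 5000.0 cm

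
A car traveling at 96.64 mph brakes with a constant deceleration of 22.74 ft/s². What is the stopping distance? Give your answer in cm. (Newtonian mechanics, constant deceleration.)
d = v₀² / (2a) (with unit conversion) = 13460.0 cm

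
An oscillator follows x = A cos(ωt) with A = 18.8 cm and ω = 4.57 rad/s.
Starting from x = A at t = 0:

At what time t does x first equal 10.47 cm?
cos(ωt) = x/A = 10.47/18.8 = 0.5569
ωt = arccos(0.5569) = 0.9801 rad
t = 0.9801/4.57 = 0.2145 s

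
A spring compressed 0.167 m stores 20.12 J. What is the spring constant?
PE = ½kx² → k = 2PE/x² = 2×20.12/0.167² = 1443.0 N/m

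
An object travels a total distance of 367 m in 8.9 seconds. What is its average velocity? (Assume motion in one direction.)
v_avg = Δd / Δt = 367 / 8.9 = 41.24 m/s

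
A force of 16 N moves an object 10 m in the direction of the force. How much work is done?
W = Fd = 16×10 = 160.0 J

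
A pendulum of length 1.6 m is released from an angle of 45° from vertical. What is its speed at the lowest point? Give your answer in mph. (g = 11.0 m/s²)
h = L(1 − cosθ) = 1.6×(1 − cos45°) = 0.4686 m
v = √(2gh) = √(2×11.0×0.4686) = 3.211 m/s = 7.183 mph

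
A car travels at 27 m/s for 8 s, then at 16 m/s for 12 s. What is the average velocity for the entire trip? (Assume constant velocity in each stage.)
d₁ = v₁t₁ = 27 × 8 = 216 m
d₂ = v₂t₂ = 16 × 12 = 192 m
d_total = 408 m, t_total = 20 s
v_avg = d_total/t_total = 408/20 = 20.4 m/s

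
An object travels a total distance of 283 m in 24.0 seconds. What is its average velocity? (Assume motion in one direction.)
v_avg = Δd / Δt = 283 / 24.0 = 11.79 m/s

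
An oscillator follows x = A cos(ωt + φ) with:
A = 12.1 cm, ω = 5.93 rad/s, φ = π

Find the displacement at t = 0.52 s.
x = A cos(ωt + φ) = 12.1×cos(5.93×0.52 + π) = 12.08 cm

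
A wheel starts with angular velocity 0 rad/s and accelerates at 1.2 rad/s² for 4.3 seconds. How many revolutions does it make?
θ = ω₀t + ½αt² = 0×4.3 + ½×1.2×4.3² = 11.09 rad
Revolutions = θ/(2π) = 11.09/(2π) = 1.77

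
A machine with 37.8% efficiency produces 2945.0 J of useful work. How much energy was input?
W_in = W_out/η = 2945.0/0.378 = 7791.0 J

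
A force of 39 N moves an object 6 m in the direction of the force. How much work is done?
W = Fd = 39×6 = 234.0 J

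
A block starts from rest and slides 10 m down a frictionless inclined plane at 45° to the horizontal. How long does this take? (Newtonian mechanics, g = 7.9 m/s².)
a = g sin(θ) = 7.9 × sin(45°) = 5.59 m/s²
t = √(2d/a) = √(2 × 10 / 5.59) = 1.89 s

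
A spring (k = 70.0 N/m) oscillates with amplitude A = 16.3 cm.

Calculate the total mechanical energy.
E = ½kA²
E = ½kA² = ½×70.0×(0.163)² = 0.9299 J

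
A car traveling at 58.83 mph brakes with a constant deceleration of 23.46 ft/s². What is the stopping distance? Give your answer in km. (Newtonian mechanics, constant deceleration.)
d = v₀² / (2a) (with unit conversion) = 0.04836 km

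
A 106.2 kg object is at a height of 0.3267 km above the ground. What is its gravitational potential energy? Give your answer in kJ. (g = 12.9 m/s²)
PE = mgh = 106.2 kg × 12.9 m/s² × 326.7 m = 4.476e+05 J = 447.6 kJ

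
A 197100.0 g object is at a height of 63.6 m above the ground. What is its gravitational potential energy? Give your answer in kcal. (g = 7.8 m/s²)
PE = mgh = 197.1 kg × 7.8 m/s² × 63.6 m = 9.778e+04 J = 23.37 kcal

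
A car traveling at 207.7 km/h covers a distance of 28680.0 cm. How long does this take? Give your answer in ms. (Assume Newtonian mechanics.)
t = d/v (with unit conversion) = 4971.0 ms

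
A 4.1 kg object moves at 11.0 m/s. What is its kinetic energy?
KE = ½mv² = ½×4.1×11.0² = 248.05 J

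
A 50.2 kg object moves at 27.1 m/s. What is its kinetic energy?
KE = ½mv² = ½×50.2×27.1² = 18433.69 J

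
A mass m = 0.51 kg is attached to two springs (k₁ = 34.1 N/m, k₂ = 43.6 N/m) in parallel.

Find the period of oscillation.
k_eq = k₁+k₂ = 77.7 N/m
T = 2π√(m/k_eq) = 2π√(0.51/77.7) = 0.509 s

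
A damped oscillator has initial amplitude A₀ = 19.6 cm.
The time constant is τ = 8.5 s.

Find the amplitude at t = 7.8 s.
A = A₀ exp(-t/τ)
A = A₀ exp(−t/τ) = 19.6×exp(−7.8/8.5) = 7.829 cm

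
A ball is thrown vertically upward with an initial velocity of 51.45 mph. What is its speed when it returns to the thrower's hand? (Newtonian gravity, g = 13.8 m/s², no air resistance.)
By conservation of energy, the ball returns at the same speed = 51.45 mph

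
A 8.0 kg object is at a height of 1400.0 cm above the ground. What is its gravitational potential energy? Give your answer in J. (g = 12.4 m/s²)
PE = mgh = 8 kg × 12.4 m/s² × 14 m = 1389 J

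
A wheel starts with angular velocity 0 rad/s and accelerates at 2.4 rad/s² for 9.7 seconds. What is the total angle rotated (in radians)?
θ = ω₀t + ½αt² = 0×9.7 + ½×2.4×9.7² = 112.91 rad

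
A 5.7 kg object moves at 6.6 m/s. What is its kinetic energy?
KE = ½mv² = ½×5.7×6.6² = 124.146 J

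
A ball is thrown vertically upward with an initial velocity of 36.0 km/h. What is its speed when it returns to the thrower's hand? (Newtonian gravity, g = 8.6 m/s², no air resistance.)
By conservation of energy, the ball returns at the same speed = 36.0 km/h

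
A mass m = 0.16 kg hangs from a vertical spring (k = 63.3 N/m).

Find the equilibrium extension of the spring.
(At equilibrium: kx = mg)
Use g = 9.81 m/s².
x_eq = mg/k = 0.16×9.81/63.3 = 0.0248 m = 2.48 cm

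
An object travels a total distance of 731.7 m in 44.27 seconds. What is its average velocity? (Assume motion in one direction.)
v_avg = Δd / Δt = 731.7 / 44.27 = 16.53 m/s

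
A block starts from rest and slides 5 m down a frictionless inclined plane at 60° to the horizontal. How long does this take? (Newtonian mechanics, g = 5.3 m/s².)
a = g sin(θ) = 5.3 × sin(60°) = 4.59 m/s²
t = √(2d/a) = √(2 × 5 / 4.59) = 1.48 s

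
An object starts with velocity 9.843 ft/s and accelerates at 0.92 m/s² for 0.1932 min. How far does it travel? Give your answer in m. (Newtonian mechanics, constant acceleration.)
d = v₀t + ½at² (with unit conversion) = 96.59 m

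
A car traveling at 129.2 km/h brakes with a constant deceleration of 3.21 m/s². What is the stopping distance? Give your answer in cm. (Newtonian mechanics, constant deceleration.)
d = v₀² / (2a) (with unit conversion) = 20060.0 cm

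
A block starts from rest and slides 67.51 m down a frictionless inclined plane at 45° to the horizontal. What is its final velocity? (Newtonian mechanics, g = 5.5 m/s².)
a = g sin(θ) = 5.5 × sin(45°) = 3.89 m/s²
v = √(2ad) = √(2 × 3.89 × 67.51) = 22.92 m/s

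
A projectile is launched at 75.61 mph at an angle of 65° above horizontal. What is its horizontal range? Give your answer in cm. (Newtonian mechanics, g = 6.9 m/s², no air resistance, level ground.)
R = v₀² sin(2θ) / g (with unit conversion) = 12680.0 cm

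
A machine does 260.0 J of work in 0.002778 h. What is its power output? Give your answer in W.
P = W/t = 260 J / 10 s = 26 W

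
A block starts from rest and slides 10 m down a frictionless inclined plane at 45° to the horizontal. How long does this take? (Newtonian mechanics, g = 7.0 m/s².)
a = g sin(θ) = 7.0 × sin(45°) = 4.95 m/s²
t = √(2d/a) = √(2 × 10 / 4.95) = 2.01 s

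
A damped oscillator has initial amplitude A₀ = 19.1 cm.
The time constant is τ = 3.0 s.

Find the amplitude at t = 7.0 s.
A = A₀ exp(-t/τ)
A = A₀ exp(−t/τ) = 19.1×exp(−7.0/3.0) = 1.852 cm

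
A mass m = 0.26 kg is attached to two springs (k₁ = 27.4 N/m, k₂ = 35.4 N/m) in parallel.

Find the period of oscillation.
k_eq = k₁+k₂ = 62.8 N/m
T = 2π√(m/k_eq) = 2π√(0.26/62.8) = 0.4043 s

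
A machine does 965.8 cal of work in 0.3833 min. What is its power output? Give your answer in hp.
P = W/t = 4041 J / 23 s = 175.7 W = 0.2356 hp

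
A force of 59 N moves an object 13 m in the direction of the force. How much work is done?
W = Fd = 59×13 = 767.0 J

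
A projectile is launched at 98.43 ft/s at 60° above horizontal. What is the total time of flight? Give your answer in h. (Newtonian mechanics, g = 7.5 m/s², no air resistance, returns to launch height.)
T = 2v₀sin(θ)/g (with unit conversion) = 0.001925 h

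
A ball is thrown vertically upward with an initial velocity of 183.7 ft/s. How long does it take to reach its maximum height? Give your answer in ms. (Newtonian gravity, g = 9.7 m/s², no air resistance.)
t_up = v₀/g (with unit conversion) = 5772.0 ms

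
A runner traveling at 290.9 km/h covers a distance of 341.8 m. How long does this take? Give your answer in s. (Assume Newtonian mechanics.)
t = d/v (with unit conversion) = 4.23 s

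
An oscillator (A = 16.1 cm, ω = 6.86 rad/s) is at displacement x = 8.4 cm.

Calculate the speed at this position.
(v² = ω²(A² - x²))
v = ω√(A² − x²) = 6.86×√(0.161² − 0.084²) = 0.9422 m/s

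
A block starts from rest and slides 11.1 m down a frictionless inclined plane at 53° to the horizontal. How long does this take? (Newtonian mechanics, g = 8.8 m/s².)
a = g sin(θ) = 8.8 × sin(53°) = 7.03 m/s²
t = √(2d/a) = √(2 × 11.1 / 7.03) = 1.78 s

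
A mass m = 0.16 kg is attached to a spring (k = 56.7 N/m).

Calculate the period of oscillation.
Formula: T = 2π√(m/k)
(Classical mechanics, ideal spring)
T = 2π√(m/k) = 2π√(0.16/56.7) = 0.3338 s; f = 1/T = 2.996 Hz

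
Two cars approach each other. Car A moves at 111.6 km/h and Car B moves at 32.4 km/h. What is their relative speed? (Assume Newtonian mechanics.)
v_rel = v_A + v_B = 111.6 + 32.4 = 144.0 km/h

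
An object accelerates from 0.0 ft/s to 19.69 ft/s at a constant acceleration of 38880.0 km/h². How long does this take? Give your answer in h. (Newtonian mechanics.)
t = (v - v₀)/a (with unit conversion) = 0.0005557 h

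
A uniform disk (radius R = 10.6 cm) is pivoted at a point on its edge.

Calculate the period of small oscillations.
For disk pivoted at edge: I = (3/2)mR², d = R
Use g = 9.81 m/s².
I/m = (3/2)R² = 0.01685 m²; d = R = 0.106 m
T = 2π√((3/2)R²/(gR)) = 2π√(3R/(2g)) = 0.7999 s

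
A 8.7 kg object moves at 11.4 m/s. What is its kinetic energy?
KE = ½mv² = ½×8.7×11.4² = 565.326 J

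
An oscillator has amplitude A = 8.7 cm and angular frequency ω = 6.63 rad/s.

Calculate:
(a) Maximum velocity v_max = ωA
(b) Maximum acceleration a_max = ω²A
v_max = ωA = 6.63×0.087 = 0.5768 m/s
a_max = ω²A = 6.63²×0.087 = 3.824 m/s²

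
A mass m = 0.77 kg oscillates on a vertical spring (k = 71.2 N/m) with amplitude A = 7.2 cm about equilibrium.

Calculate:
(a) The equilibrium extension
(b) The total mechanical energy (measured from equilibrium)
x_eq = mg/k = 0.77×9.81/71.2 = 0.1061 m = 10.61 cm
E = ½kA² = ½×71.2×(0.072)² = 0.1846 J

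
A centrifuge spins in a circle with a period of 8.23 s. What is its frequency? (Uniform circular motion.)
f = 1/T = 1/8.23 = 0.1215 Hz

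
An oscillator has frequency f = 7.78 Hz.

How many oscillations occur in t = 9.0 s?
n = f×t = 7.78×9.0 = 70.02 oscillations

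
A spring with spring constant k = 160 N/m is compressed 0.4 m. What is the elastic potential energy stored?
PE = ½kx² = ½×160×0.4² = 12.8 J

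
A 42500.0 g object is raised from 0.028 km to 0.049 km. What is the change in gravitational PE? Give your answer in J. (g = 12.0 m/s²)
ΔPE = mg(h₂ − h₁) = 42.5 kg × 12.0 m/s² × (49 − 28) m = 1.071e+04 J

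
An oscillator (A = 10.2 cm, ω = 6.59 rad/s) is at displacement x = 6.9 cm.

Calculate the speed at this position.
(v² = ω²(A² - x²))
v = ω√(A² − x²) = 6.59×√(0.102² − 0.069²) = 0.495 m/s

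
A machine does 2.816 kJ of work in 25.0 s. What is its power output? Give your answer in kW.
P = W/t = 2816 J / 25 s = 112.6 W = 0.1126 kW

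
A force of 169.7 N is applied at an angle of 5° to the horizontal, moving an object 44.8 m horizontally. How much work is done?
W = Fd cosθ = 169.7×44.8×cos(5°) = 7573.6 J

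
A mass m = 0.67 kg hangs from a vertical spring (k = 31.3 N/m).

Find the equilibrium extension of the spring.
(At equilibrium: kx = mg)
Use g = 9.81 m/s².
x_eq = mg/k = 0.67×9.81/31.3 = 0.21 m = 21 cm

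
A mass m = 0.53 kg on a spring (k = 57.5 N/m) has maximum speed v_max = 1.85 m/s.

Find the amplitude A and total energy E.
½mv²_max = ½kA² → A = v_max√(m/k) = 1.85×√(0.53/57.5) = 0.1776 m = 17.76 cm
E = ½mv²_max = ½×0.53×1.85² = 0.907 J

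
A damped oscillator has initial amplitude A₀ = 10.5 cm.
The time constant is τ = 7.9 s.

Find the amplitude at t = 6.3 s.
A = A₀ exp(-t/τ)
A = A₀ exp(−t/τ) = 10.5×exp(−6.3/7.9) = 4.73 cm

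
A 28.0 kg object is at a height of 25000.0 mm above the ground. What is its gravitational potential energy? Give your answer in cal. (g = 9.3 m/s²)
PE = mgh = 28 kg × 9.3 m/s² × 25 m = 6510 J = 1556.0 cal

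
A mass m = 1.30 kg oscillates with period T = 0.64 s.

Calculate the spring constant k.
T = 2π√(m/k) → k = m(2π/T)² = 1.3×(2π/0.64)² = 125.3 N/m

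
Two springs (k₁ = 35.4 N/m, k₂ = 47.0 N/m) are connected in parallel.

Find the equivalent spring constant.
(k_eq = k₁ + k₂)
k_eq = k₁ + k₂ = 35.4 + 47.0 = 82.4 N/m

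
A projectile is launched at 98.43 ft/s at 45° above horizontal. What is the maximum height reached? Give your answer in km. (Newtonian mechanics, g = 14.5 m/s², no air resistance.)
H = v₀²sin²(θ)/(2g) (with unit conversion) = 0.01552 km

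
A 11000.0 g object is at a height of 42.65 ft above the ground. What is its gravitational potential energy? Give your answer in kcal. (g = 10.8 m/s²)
PE = mgh = 11 kg × 10.8 m/s² × 13 m = 1544 J = 0.3691 kcal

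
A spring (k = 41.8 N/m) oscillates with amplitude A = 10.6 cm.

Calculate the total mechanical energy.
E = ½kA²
E = ½kA² = ½×41.8×(0.106)² = 0.2348 J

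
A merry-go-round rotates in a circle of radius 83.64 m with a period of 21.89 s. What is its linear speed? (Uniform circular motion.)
v = 2πr/T = 2π×83.64/21.89 = 24.01 m/s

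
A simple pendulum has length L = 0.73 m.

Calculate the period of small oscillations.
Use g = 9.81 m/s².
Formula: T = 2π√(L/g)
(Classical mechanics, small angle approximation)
T = 2π√(L/g) = 2π√(0.73/9.81) = 1.714 s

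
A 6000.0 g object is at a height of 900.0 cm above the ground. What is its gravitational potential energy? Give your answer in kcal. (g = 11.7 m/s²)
PE = mgh = 6 kg × 11.7 m/s² × 9 m = 631.8 J = 0.151 kcal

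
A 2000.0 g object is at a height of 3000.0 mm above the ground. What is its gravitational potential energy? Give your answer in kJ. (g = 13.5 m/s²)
PE = mgh = 2 kg × 13.5 m/s² × 3 m = 81 J = 0.081 kJ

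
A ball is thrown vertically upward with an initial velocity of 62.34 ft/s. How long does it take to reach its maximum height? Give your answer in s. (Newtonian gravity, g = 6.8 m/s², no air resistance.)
t_up = v₀/g (with unit conversion) = 2.794 s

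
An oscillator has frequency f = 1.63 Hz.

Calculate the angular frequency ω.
ω = 2πf = 2π×1.63 = 10.24 rad/s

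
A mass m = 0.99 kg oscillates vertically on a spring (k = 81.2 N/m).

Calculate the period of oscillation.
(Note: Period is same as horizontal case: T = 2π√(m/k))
T = 2π√(m/k) = 2π√(0.99/81.2) = 0.6938 s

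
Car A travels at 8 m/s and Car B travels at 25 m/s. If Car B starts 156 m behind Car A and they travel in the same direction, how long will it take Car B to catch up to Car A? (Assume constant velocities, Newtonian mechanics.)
Relative speed: v_rel = 25 - 8 = 17 m/s
Time to catch: t = d₀/v_rel = 156/17 = 9.18 s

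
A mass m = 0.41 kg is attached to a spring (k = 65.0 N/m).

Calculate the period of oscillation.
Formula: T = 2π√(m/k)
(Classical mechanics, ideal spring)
T = 2π√(m/k) = 2π√(0.41/65.0) = 0.499 s; f = 1/T = 2.004 Hz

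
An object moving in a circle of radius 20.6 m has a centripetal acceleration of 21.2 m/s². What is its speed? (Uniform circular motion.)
v = √(a_c × r) = √(21.2 × 20.6) = 20.9 m/s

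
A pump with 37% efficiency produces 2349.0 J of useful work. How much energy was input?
W_in = W_out/η = 2349.0/0.37 = 6348.6 J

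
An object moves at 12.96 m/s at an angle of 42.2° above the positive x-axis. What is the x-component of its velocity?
vₓ = v cos(θ) = 12.96 × cos(42.2°) = 9.6 m/s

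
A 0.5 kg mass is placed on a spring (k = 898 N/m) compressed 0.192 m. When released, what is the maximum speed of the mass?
½kx² = ½mv² → v = x√(k/m) = 0.192×√(898/0.5) = 8.137 m/s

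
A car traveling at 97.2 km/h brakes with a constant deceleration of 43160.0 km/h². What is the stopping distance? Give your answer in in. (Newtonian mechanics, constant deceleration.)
d = v₀² / (2a) (with unit conversion) = 4309.0 in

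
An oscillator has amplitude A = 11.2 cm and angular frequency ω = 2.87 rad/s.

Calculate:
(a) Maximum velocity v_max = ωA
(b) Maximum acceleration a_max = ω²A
v_max = ωA = 2.87×0.112 = 0.3214 m/s
a_max = ω²A = 2.87²×0.112 = 0.9225 m/s²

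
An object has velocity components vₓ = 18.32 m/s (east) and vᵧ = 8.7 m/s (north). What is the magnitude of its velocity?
|v| = √(vₓ² + vᵧ²) = √(18.32² + 8.7²) = √(411.312) = 20.28 m/s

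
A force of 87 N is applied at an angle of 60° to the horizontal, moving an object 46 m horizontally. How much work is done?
W = Fd cosθ = 87×46×cos(60°) = 2001.0 J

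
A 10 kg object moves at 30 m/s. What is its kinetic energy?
KE = ½mv² = ½×10×30² = 4500.0 J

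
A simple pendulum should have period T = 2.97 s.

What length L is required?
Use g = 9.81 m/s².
T = 2π√(L/g) → L = g(T/2π)² = 9.81×(2.97/2π)² = 2.192 m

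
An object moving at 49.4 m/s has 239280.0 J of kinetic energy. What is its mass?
KE = ½mv² → m = 2KE/v² = 2×239280.0/49.4² = 196.1 kg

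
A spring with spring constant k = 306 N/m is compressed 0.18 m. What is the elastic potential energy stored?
PE = ½kx² = ½×306×0.18² = 4.957 J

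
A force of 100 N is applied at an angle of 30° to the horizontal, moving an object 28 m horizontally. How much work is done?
W = Fd cosθ = 100×28×cos(30°) = 2424.9 J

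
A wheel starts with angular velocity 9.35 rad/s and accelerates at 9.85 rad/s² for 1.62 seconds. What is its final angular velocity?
ω = ω₀ + αt = 9.35 + 9.85 × 1.62 = 25.31 rad/s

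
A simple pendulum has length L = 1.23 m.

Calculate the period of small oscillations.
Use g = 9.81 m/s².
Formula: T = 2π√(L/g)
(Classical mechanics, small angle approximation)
T = 2π√(L/g) = 2π√(1.23/9.81) = 2.225 s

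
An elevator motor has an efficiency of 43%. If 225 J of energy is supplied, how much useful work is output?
W_out = η × W_in = 0.43 × 225 = 96.75 J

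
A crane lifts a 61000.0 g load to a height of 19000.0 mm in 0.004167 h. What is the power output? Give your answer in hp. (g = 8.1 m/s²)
W = mgh = 61×8.1×19 = 9388 J
P = W/t = 9388/15 = 625.8 W = 0.8392 hp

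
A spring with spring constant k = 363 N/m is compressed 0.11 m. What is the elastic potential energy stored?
PE = ½kx² = ½×363×0.11² = 2.196 J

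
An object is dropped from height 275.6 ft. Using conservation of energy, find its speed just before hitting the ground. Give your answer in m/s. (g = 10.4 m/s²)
mgh = ½mv² → v = √(2gh) = √(2×10.4×84) = 41.8 m/s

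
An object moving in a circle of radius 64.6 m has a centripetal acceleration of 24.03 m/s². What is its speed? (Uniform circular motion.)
v = √(a_c × r) = √(24.03 × 64.6) = 39.4 m/s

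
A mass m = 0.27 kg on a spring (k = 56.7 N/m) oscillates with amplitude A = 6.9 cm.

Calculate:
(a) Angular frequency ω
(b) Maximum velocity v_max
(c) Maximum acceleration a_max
ω = √(k/m) = √(56.7/0.27) = 14.49 rad/s
v_max = ωA = 14.49×0.069 = 0.9999 m/s
a_max = ω²A = 14.49²×0.069 = 14.49 m/s²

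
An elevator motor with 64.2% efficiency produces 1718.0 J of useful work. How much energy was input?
W_in = W_out/η = 1718.0/0.642 = 2676.0 J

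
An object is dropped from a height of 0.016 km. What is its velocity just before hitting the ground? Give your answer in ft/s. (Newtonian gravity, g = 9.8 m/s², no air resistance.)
v = √(2gh) (with unit conversion) = 58.1 ft/s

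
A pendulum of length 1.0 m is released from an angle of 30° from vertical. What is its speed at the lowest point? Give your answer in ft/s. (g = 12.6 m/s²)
h = L(1 − cosθ) = 1.0×(1 − cos30°) = 0.134 m
v = √(2gh) = √(2×12.6×0.134) = 1.837 m/s = 6.028 ft/s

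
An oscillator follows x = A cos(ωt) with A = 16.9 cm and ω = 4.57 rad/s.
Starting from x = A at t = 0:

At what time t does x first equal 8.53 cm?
cos(ωt) = x/A = 8.53/16.9 = 0.5047
ωt = arccos(0.5047) = 1.042 rad
t = 1.042/4.57 = 0.2279 s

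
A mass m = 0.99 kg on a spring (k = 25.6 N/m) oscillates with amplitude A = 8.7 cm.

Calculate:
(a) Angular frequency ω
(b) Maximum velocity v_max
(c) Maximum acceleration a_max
ω = √(k/m) = √(25.6/0.99) = 5.085 rad/s
v_max = ωA = 5.085×0.087 = 0.4424 m/s
a_max = ω²A = 5.085²×0.087 = 2.25 m/s²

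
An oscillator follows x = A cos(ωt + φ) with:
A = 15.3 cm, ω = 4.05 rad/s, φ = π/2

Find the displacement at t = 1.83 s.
x = A cos(ωt + φ) = 15.3×cos(4.05×1.83 + π/2) = -13.83 cm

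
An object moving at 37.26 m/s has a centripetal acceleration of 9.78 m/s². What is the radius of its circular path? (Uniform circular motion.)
r = v²/a_c = 37.26²/9.78 = 141.95 m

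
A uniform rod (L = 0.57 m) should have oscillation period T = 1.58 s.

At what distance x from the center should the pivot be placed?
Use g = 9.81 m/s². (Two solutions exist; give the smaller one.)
T = 2π√((L²/12 + x²)/(gx)). Let c = T²g/(4π²) = 0.6203.
x² − cx + L²/12 = 0 → x = (c − √(c² − L²/3))/2 = 0.04724 m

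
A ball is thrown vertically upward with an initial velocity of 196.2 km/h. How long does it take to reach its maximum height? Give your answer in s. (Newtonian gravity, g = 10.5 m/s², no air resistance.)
t_up = v₀/g (with unit conversion) = 5.19 s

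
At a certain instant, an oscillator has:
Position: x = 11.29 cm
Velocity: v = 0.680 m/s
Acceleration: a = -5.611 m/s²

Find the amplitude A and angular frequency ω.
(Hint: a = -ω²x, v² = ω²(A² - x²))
a = −ω²x → ω = √(|a|/x) = √(5.611/0.1129) = 7.05 rad/s
v² = ω²(A² − x²) → A = √(x² + v²/ω²) = √(0.1129² + 0.68²/7.05²) = 0.1485 m = 14.85 cm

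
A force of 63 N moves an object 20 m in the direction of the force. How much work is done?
W = Fd = 63×20 = 1260.0 J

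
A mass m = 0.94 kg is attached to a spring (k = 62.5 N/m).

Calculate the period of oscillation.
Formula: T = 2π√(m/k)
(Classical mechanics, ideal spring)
T = 2π√(m/k) = 2π√(0.94/62.5) = 0.7706 s; f = 1/T = 1.298 Hz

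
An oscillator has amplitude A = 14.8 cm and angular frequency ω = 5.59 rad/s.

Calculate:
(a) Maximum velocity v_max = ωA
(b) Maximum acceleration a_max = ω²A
v_max = ωA = 5.59×0.148 = 0.8273 m/s
a_max = ω²A = 5.59²×0.148 = 4.625 m/s²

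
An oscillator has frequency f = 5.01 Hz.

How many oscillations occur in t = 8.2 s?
n = f×t = 5.01×8.2 = 41.08 oscillations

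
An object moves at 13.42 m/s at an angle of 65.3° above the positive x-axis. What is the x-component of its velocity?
vₓ = v cos(θ) = 13.42 × cos(65.3°) = 5.61 m/s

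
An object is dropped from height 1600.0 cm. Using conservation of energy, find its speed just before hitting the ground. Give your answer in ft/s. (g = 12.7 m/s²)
mgh = ½mv² → v = √(2gh) = √(2×12.7×16) = 20.16 m/s = 66.14 ft/s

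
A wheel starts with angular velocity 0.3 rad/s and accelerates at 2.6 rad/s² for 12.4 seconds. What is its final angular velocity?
ω = ω₀ + αt = 0.3 + 2.6 × 12.4 = 32.54 rad/s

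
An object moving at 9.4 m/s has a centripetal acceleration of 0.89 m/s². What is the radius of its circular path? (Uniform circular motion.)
r = v²/a_c = 9.4²/0.89 = 99.28 m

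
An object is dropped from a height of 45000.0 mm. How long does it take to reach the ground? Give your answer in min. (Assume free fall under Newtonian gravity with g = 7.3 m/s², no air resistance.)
t = √(2h/g) (with unit conversion) = 0.05852 min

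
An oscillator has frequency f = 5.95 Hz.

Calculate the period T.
T = 1/f = 1/5.95 = 0.1681 s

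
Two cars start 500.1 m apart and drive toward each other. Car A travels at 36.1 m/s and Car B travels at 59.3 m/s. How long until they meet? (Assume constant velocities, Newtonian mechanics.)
Combined speed: v_combined = 36.1 + 59.3 = 95.4 m/s
Time to meet: t = d/95.4 = 500.1/95.4 = 5.24 s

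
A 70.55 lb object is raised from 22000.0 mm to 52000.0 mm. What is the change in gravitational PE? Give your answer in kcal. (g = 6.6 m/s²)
ΔPE = mg(h₂ − h₁) = 32 kg × 6.6 m/s² × (52 − 22) m = 6336 J = 1.514 kcal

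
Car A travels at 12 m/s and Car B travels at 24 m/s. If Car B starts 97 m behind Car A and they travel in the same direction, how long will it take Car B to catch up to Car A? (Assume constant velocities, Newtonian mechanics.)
Relative speed: v_rel = 24 - 12 = 12 m/s
Time to catch: t = d₀/v_rel = 97/12 = 8.08 s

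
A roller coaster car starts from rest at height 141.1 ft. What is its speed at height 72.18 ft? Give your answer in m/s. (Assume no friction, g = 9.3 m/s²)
mgh₁ = ½mv₂² + mgh₂ → v₂ = √(2g(h₁−h₂)) = √(2×9.3×(43.01−22)) = 19.77 m/s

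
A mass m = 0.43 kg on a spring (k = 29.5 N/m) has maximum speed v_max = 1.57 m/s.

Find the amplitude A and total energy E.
½mv²_max = ½kA² → A = v_max√(m/k) = 1.57×√(0.43/29.5) = 0.1895 m = 18.95 cm
E = ½mv²_max = ½×0.43×1.57² = 0.53 J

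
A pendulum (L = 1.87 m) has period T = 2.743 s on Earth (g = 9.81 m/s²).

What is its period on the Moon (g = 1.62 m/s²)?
T = 2π√(L/g), so T_moon/T_earth = √(g_earth/g_moon)
T_moon = 2π√(1.87/1.62) = 6.751 s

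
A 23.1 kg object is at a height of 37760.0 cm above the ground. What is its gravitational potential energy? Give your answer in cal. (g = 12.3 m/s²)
PE = mgh = 23.1 kg × 12.3 m/s² × 377.6 m = 1.073e+05 J = 25640.0 cal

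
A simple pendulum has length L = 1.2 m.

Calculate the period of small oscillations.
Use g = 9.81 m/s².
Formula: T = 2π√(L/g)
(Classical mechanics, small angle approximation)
T = 2π√(L/g) = 2π√(1.2/9.81) = 2.198 s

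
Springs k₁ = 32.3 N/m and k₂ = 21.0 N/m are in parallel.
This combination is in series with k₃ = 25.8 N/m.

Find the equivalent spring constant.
k₁₂ = k₁ + k₂ = 53.3 N/m (parallel)
1/k_eq = 1/k₁₂ + 1/k₃ → k_eq = 17.38 N/m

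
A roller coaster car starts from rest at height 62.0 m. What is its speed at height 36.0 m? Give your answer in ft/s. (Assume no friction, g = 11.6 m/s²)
mgh₁ = ½mv₂² + mgh₂ → v₂ = √(2g(h₁−h₂)) = √(2×11.6×(62−36)) = 24.56 m/s = 80.58 ft/s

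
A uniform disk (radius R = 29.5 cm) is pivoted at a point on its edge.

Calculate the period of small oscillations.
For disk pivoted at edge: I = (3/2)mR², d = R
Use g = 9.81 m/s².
I/m = (3/2)R² = 0.1305 m²; d = R = 0.295 m
T = 2π√((3/2)R²/(gR)) = 2π√(3R/(2g)) = 1.334 s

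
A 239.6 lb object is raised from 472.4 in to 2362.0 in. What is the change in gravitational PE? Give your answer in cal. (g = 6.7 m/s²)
ΔPE = mg(h₂ − h₁) = 108.7 kg × 6.7 m/s² × (59.99 − 12) m = 3.495e+04 J = 8353.0 cal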